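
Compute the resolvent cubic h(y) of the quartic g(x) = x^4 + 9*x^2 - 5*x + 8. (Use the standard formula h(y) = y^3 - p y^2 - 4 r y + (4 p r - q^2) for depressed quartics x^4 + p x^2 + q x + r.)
h(y) = y^3 - 9*y^2 - 32*y + 263

Identify coefficients: p = 9, q = -5, r = 8.
Plug into h(y) = y^3 - p y^2 - 4 r y + (4 p r - q^2):
  h(y) = y^3 - (9) y^2 - 4*(8) y + (4*(9)*(8) - (-5)^2)
       = y^3 + (-9) y^2 + (-32) y + (263).
Simplifying: h(y) = y^3 - 9*y^2 - 32*y + 263.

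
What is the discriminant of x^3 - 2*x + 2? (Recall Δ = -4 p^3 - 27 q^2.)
Δ = -76

For a depressed cubic x^3 + p x + q the discriminant is Δ = -4 p^3 - 27 q^2 = -4*(-2)^3 - 27*(2)^2 = 32 - 108 = -76.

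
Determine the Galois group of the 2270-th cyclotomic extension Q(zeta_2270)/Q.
|Gal(Q(zeta_2270)/Q)| = phi(2270) = 904; group ≅ (Z/2270Z)^* ≅ Z/4Z × Z/226Z

The n-th cyclotomic polynomial Φ_2270(x) is the minimal polynomial of zeta_2270 over Q and has degree phi(2270) = 904. So Q(zeta_2270) is a degree-904 Galois extension with Galois group (Z/2270Z)^*. By CRT, (Z/2270Z)^* ≅ (Z/2Z)^* × (Z/5Z)^* × (Z/227Z)^*. Each prime-power unit group is (Z/2Z)^* ≅ trivial group (order 1); (Z/5Z)^* ≅ Z/4Z; (Z/227Z)^* ≅ Z/226Z. Hence Gal(Q(zeta_2270)/Q) ≅ Z/4Z × Z/226Z.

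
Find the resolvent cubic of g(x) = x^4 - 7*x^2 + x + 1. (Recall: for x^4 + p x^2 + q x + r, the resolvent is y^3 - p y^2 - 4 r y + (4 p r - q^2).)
h(y) = y^3 + 7*y^2 - 4*y - 29

Identify coefficients: p = -7, q = 1, r = 1.
Plug into h(y) = y^3 - p y^2 - 4 r y + (4 p r - q^2):
  h(y) = y^3 - (-7) y^2 - 4*(1) y + (4*(-7)*(1) - (1)^2)
       = y^3 + (7) y^2 + (-4) y + (-29).
Simplifying: h(y) = y^3 + 7*y^2 - 4*y - 29.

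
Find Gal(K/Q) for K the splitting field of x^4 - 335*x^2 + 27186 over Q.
Gal(K/Q) = V_4 (Klein four-group, Z/2Z × Z/2Z)

f factors as (x^2 - 138)(x^2 - 197), so the splitting field is K = Q(sqrt(138), sqrt(197)). The elements 138, 197, 27186 are all non-squares in Q, so sqrt(138) and sqrt(197) generate independent quadratic extensions. Thus [K:Q] = 4 and Gal(K/Q) is generated by the two order-2 automorphisms sqrt(138) ↦ -sqrt(138) and sqrt(197) ↦ -sqrt(197), giving V_4.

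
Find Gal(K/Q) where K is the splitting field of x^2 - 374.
Gal(K/Q) = Z/2Z (cyclic of order 2)

x^2 - 374 is irreducible over Q since 374 is not a rational square. The splitting field Q(sqrt(374)) has degree 2 over Q, and its unique nontrivial automorphism is sqrt(374) ↦ -sqrt(374). Hence Gal(Q(sqrt(374))/Q) = Z/2Z.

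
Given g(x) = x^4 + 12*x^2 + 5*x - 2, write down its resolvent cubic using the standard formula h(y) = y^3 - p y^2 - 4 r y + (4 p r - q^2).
h(y) = y^3 - 12*y^2 + 8*y - 121

Identify coefficients: p = 12, q = 5, r = -2.
Plug into h(y) = y^3 - p y^2 - 4 r y + (4 p r - q^2):
  h(y) = y^3 - (12) y^2 - 4*(-2) y + (4*(12)*(-2) - (5)^2)
       = y^3 + (-12) y^2 + (8) y + (-121).
Simplifying: h(y) = y^3 - 12*y^2 + 8*y - 121.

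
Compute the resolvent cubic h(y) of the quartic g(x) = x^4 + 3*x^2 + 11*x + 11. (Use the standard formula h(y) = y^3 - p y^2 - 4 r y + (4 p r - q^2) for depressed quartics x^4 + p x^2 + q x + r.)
h(y) = y^3 - 3*y^2 - 44*y + 11

Identify coefficients: p = 3, q = 11, r = 11.
Plug into h(y) = y^3 - p y^2 - 4 r y + (4 p r - q^2):
  h(y) = y^3 - (3) y^2 - 4*(11) y + (4*(3)*(11) - (11)^2)
       = y^3 + (-3) y^2 + (-44) y + (11).
Simplifying: h(y) = y^3 - 3*y^2 - 44*y + 11.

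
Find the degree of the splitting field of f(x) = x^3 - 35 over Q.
[K:Q] = 6

x^3 - 35 has one real root r = 35^(1/3) and two complex roots r*zeta_3, r*zeta_3^2 where zeta_3 = e^(2*pi*i/3). The splitting field is Q(r, zeta_3). [Q(r):Q] = 3 and [Q(zeta_3):Q] = 2 with gcd = 1, so [Q(r, zeta_3):Q] = 3 * 2 = 6.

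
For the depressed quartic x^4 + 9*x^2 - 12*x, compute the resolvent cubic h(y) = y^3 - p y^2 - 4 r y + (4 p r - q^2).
h(y) = y^3 - 9*y^2 - 144

Identify coefficients: p = 9, q = -12, r = 0.
Plug into h(y) = y^3 - p y^2 - 4 r y + (4 p r - q^2):
  h(y) = y^3 - (9) y^2 - 4*(0) y + (4*(9)*(0) - (-12)^2)
       = y^3 + (-9) y^2 + (0) y + (-144).
Simplifying: h(y) = y^3 - 9*y^2 - 144.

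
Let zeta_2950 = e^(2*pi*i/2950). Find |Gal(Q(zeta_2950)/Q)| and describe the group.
|Gal(Q(zeta_2950)/Q)| = phi(2950) = 1160; group ≅ (Z/2950Z)^* ≅ Z/20Z × Z/58Z

The n-th cyclotomic polynomial Φ_2950(x) is the minimal polynomial of zeta_2950 over Q and has degree phi(2950) = 1160. So Q(zeta_2950) is a degree-1160 Galois extension with Galois group (Z/2950Z)^*. By CRT, (Z/2950Z)^* ≅ (Z/2Z)^* × (Z/25Z)^* × (Z/59Z)^*. Each prime-power unit group is (Z/2Z)^* ≅ trivial group (order 1); (Z/25Z)^* ≅ Z/20Z; (Z/59Z)^* ≅ Z/58Z. Hence Gal(Q(zeta_2950)/Q) ≅ Z/20Z × Z/58Z.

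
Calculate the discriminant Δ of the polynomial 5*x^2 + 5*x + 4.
Δ = -55

For a quadratic a x^2 + b x + c the discriminant is Δ = b^2 - 4ac = (5)^2 - 4*(5)*(4) = 25 - (80) = -55.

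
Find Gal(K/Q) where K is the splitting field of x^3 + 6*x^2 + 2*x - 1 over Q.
Gal(K/Q) = S_3 (symmetric group of order 6)

Compute the discriminant of x^3 + (6)*x^2 + (2)*x + (-1): Δ = 733. Since Δ is not a rational square, the Galois group is not contained in A_3; it must be the full S_3 (irreducibility of the cubic rules out anything smaller).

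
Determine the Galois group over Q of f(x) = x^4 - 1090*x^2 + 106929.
Gal(K/Q) = Z/2Z (cyclic of order 2)

f factors as (x^2 - 981)(x^2 - 109), so the splitting field is K = Q(sqrt(981), sqrt(109)). The squarefree part of 981 is 109 and the squarefree part of 109 is also 109, so sqrt(981) and sqrt(109) are both rational multiples of sqrt(109). Hence Q(sqrt(981)) = Q(sqrt(109)) = Q(sqrt(109)), and the splitting field collapses to a single degree-2 extension with Galois group Z/2Z.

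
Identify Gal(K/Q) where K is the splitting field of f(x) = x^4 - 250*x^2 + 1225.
Gal(K/Q) = Z/2Z (cyclic of order 2)

f factors as (x^2 - 245)(x^2 - 5), so the splitting field is K = Q(sqrt(245), sqrt(5)). The squarefree part of 245 is 5 and the squarefree part of 5 is also 5, so sqrt(245) and sqrt(5) are both rational multiples of sqrt(5). Hence Q(sqrt(245)) = Q(sqrt(5)) = Q(sqrt(5)), and the splitting field collapses to a single degree-2 extension with Galois group Z/2Z.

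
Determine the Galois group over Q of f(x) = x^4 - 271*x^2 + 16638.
Gal(K/Q) = V_4 (Klein four-group, Z/2Z × Z/2Z)

f factors as (x^2 - 177)(x^2 - 94), so the splitting field is K = Q(sqrt(177), sqrt(94)). The elements 177, 94, 16638 are all non-squares in Q, so sqrt(177) and sqrt(94) generate independent quadratic extensions. Thus [K:Q] = 4 and Gal(K/Q) is generated by the two order-2 automorphisms sqrt(177) ↦ -sqrt(177) and sqrt(94) ↦ -sqrt(94), giving V_4.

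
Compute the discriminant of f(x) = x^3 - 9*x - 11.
Δ = -351

For a depressed cubic x^3 + p x + q the discriminant is Δ = -4 p^3 - 27 q^2 = -4*(-9)^3 - 27*(-11)^2 = 2916 - 3267 = -351.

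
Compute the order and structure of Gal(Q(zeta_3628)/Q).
|Gal(Q(zeta_3628)/Q)| = phi(3628) = 1812; group ≅ (Z/3628Z)^* ≅ Z/2Z × Z/906Z

The n-th cyclotomic polynomial Φ_3628(x) is the minimal polynomial of zeta_3628 over Q and has degree phi(3628) = 1812. So Q(zeta_3628) is a degree-1812 Galois extension with Galois group (Z/3628Z)^*. By CRT, (Z/3628Z)^* ≅ (Z/4Z)^* × (Z/907Z)^*. Each prime-power unit group is (Z/4Z)^* ≅ Z/2Z; (Z/907Z)^* ≅ Z/906Z. Hence Gal(Q(zeta_3628)/Q) ≅ Z/2Z × Z/906Z.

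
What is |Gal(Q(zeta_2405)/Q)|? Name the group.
|Gal(Q(zeta_2405)/Q)| = phi(2405) = 1728; group ≅ (Z/2405Z)^* ≅ Z/4Z × Z/12Z × Z/36Z

The n-th cyclotomic polynomial Φ_2405(x) is the minimal polynomial of zeta_2405 over Q and has degree phi(2405) = 1728. So Q(zeta_2405) is a degree-1728 Galois extension with Galois group (Z/2405Z)^*. By CRT, (Z/2405Z)^* ≅ (Z/5Z)^* × (Z/13Z)^* × (Z/37Z)^*. Each prime-power unit group is (Z/5Z)^* ≅ Z/4Z; (Z/13Z)^* ≅ Z/12Z; (Z/37Z)^* ≅ Z/36Z. Hence Gal(Q(zeta_2405)/Q) ≅ Z/4Z × Z/12Z × Z/36Z.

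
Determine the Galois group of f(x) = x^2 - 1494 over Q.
Gal(K/Q) = Z/2Z (cyclic of order 2)

x^2 - 1494 is irreducible over Q since 1494 is not a rational square. The splitting field Q(sqrt(1494)) has degree 2 over Q, and its unique nontrivial automorphism is sqrt(1494) ↦ -sqrt(1494). Hence Gal(Q(sqrt(1494))/Q) = Z/2Z.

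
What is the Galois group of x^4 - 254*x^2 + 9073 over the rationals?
Gal(K/Q) = V_4 (Klein four-group, Z/2Z × Z/2Z)

f factors as (x^2 - 211)(x^2 - 43), so the splitting field is K = Q(sqrt(211), sqrt(43)). The elements 211, 43, 9073 are all non-squares in Q, so sqrt(211) and sqrt(43) generate independent quadratic extensions. Thus [K:Q] = 4 and Gal(K/Q) is generated by the two order-2 automorphisms sqrt(211) ↦ -sqrt(211) and sqrt(43) ↦ -sqrt(43), giving V_4.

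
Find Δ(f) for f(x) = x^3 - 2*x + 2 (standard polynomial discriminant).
Δ = -76

For a depressed cubic x^3 + p x + q the discriminant is Δ = -4 p^3 - 27 q^2 = -4*(-2)^3 - 27*(2)^2 = 32 - 108 = -76.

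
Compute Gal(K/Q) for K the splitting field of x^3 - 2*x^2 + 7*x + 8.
Gal(K/Q) = S_3 (symmetric group of order 6)

Compute the discriminant of x^3 + (-2)*x^2 + (7)*x + (8): Δ = -4664. Since Δ is not a rational square, the Galois group is not contained in A_3; it must be the full S_3 (irreducibility of the cubic rules out anything smaller).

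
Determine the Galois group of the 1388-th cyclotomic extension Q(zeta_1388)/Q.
|Gal(Q(zeta_1388)/Q)| = phi(1388) = 692; group ≅ (Z/1388Z)^* ≅ Z/2Z × Z/346Z

The n-th cyclotomic polynomial Φ_1388(x) is the minimal polynomial of zeta_1388 over Q and has degree phi(1388) = 692. So Q(zeta_1388) is a degree-692 Galois extension with Galois group (Z/1388Z)^*. By CRT, (Z/1388Z)^* ≅ (Z/4Z)^* × (Z/347Z)^*. Each prime-power unit group is (Z/4Z)^* ≅ Z/2Z; (Z/347Z)^* ≅ Z/346Z. Hence Gal(Q(zeta_1388)/Q) ≅ Z/2Z × Z/346Z.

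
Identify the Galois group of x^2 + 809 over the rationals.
Gal(K/Q) = Z/2Z (cyclic of order 2)

x^2 + 809 is irreducible over Q since -809 is not a rational square. The splitting field Q(sqrt(-809)) has degree 2 over Q, and its unique nontrivial automorphism is sqrt(-809) ↦ -sqrt(-809). Hence Gal(Q(sqrt(-809))/Q) = Z/2Z.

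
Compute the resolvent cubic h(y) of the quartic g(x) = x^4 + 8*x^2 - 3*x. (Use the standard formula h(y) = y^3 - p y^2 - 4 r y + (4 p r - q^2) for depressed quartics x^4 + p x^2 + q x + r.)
h(y) = y^3 - 8*y^2 - 9

Identify coefficients: p = 8, q = -3, r = 0.
Plug into h(y) = y^3 - p y^2 - 4 r y + (4 p r - q^2):
  h(y) = y^3 - (8) y^2 - 4*(0) y + (4*(8)*(0) - (-3)^2)
       = y^3 + (-8) y^2 + (0) y + (-9).
Simplifying: h(y) = y^3 - 8*y^2 - 9.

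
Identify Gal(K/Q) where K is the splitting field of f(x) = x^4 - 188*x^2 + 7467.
Gal(K/Q) = V_4 (Klein four-group, Z/2Z × Z/2Z)

f factors as (x^2 - 131)(x^2 - 57), so the splitting field is K = Q(sqrt(131), sqrt(57)). The elements 131, 57, 7467 are all non-squares in Q, so sqrt(131) and sqrt(57) generate independent quadratic extensions. Thus [K:Q] = 4 and Gal(K/Q) is generated by the two order-2 automorphisms sqrt(131) ↦ -sqrt(131) and sqrt(57) ↦ -sqrt(57), giving V_4.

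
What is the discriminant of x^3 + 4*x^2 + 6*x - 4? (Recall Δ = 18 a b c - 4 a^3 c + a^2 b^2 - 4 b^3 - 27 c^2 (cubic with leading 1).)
Δ = -1424

For x^3 + a x^2 + b x + c the discriminant is Δ = 18 a b c - 4 a^3 c + a^2 b^2 - 4 b^3 - 27 c^2.
Plug a = 4, b = 6, c = -4:
  18*(4)*(6)*(-4) - 4*(4)^3*(-4) + (4)^2*(6)^2 - 4*(6)^3 - 27*(-4)^2
  = -1728 + (1024) + 576 + (-864) + (-432)
  = -1424.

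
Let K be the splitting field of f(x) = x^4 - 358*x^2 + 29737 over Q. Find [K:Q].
[K:Q] = 4

f factors as (x^2 - 227)(x^2 - 131); the splitting field is K = Q(sqrt(227), sqrt(131)). Since 227, 131, and 29737 are all non-squares in Q, the three subfields Q(sqrt(227)), Q(sqrt(131)), Q(sqrt(29737)) are distinct degree-2 extensions, so [K:Q] = 4 (Klein four Galois group).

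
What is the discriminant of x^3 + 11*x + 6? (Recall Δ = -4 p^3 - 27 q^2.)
Δ = -6296

For a depressed cubic x^3 + p x + q the discriminant is Δ = -4 p^3 - 27 q^2 = -4*(11)^3 - 27*(6)^2 = -5324 - 972 = -6296.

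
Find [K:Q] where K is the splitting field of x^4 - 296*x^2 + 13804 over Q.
[K:Q] = 4

f factors as (x^2 - 238)(x^2 - 58); the splitting field is K = Q(sqrt(238), sqrt(58)). Since 238, 58, and 13804 are all non-squares in Q, the three subfields Q(sqrt(238)), Q(sqrt(58)), Q(sqrt(13804)) are distinct degree-2 extensions, so [K:Q] = 4 (Klein four Galois group).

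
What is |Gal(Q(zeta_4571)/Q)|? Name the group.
|Gal(Q(zeta_4571)/Q)| = phi(4571) = 3912; group ≅ (Z/4571Z)^* ≅ Z/6Z × Z/652Z

The n-th cyclotomic polynomial Φ_4571(x) is the minimal polynomial of zeta_4571 over Q and has degree phi(4571) = 3912. So Q(zeta_4571) is a degree-3912 Galois extension with Galois group (Z/4571Z)^*. By CRT, (Z/4571Z)^* ≅ (Z/7Z)^* × (Z/653Z)^*. Each prime-power unit group is (Z/7Z)^* ≅ Z/6Z; (Z/653Z)^* ≅ Z/652Z. Hence Gal(Q(zeta_4571)/Q) ≅ Z/6Z × Z/652Z.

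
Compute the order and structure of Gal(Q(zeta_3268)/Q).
|Gal(Q(zeta_3268)/Q)| = phi(3268) = 1512; group ≅ (Z/3268Z)^* ≅ Z/2Z × Z/18Z × Z/42Z

The n-th cyclotomic polynomial Φ_3268(x) is the minimal polynomial of zeta_3268 over Q and has degree phi(3268) = 1512. So Q(zeta_3268) is a degree-1512 Galois extension with Galois group (Z/3268Z)^*. By CRT, (Z/3268Z)^* ≅ (Z/4Z)^* × (Z/19Z)^* × (Z/43Z)^*. Each prime-power unit group is (Z/4Z)^* ≅ Z/2Z; (Z/19Z)^* ≅ Z/18Z; (Z/43Z)^* ≅ Z/42Z. Hence Gal(Q(zeta_3268)/Q) ≅ Z/2Z × Z/18Z × Z/42Z.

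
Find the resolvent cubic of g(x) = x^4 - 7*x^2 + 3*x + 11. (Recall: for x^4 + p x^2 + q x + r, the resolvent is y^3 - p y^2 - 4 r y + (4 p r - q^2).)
h(y) = y^3 + 7*y^2 - 44*y - 317

Identify coefficients: p = -7, q = 3, r = 11.
Plug into h(y) = y^3 - p y^2 - 4 r y + (4 p r - q^2):
  h(y) = y^3 - (-7) y^2 - 4*(11) y + (4*(-7)*(11) - (3)^2)
       = y^3 + (7) y^2 + (-44) y + (-317).
Simplifying: h(y) = y^3 + 7*y^2 - 44*y - 317.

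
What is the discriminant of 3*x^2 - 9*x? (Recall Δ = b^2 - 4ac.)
Δ = 81

For a quadratic a x^2 + b x + c the discriminant is Δ = b^2 - 4ac = (-9)^2 - 4*(3)*(0) = 81 - (0) = 81.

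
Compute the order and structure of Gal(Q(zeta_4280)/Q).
|Gal(Q(zeta_4280)/Q)| = phi(4280) = 1696; group ≅ (Z/4280Z)^* ≅ Z/2Z × Z/2Z × Z/4Z × Z/106Z

The n-th cyclotomic polynomial Φ_4280(x) is the minimal polynomial of zeta_4280 over Q and has degree phi(4280) = 1696. So Q(zeta_4280) is a degree-1696 Galois extension with Galois group (Z/4280Z)^*. By CRT, (Z/4280Z)^* ≅ (Z/8Z)^* × (Z/5Z)^* × (Z/107Z)^*. Each prime-power unit group is (Z/8Z)^* ≅ Z/2Z × Z/2Z; (Z/5Z)^* ≅ Z/4Z; (Z/107Z)^* ≅ Z/106Z. Hence Gal(Q(zeta_4280)/Q) ≅ Z/2Z × Z/2Z × Z/4Z × Z/106Z.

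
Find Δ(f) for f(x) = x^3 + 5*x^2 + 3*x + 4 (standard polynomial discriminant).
Δ = -1235

For x^3 + a x^2 + b x + c the discriminant is Δ = 18 a b c - 4 a^3 c + a^2 b^2 - 4 b^3 - 27 c^2.
Plug a = 5, b = 3, c = 4:
  18*(5)*(3)*(4) - 4*(5)^3*(4) + (5)^2*(3)^2 - 4*(3)^3 - 27*(4)^2
  = 1080 + (-2000) + 225 + (-108) + (-432)
  = -1235.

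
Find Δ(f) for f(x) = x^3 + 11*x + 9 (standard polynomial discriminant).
Δ = -7511

For a depressed cubic x^3 + p x + q the discriminant is Δ = -4 p^3 - 27 q^2 = -4*(11)^3 - 27*(9)^2 = -5324 - 2187 = -7511.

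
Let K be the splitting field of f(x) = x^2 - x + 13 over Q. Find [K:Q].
[K:Q] = 2

The discriminant of x^2 + (-1)*x + (13) is b^2 - 4c = 1 - (52) = -51. Since -51 is not a perfect square in Q, the polynomial is irreducible over Q. Its two roots generate a degree-2 extension, so [K:Q] = 2.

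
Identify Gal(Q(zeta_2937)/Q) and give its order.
|Gal(Q(zeta_2937)/Q)| = phi(2937) = 1760; group ≅ (Z/2937Z)^* ≅ Z/2Z × Z/10Z × Z/88Z

The n-th cyclotomic polynomial Φ_2937(x) is the minimal polynomial of zeta_2937 over Q and has degree phi(2937) = 1760. So Q(zeta_2937) is a degree-1760 Galois extension with Galois group (Z/2937Z)^*. By CRT, (Z/2937Z)^* ≅ (Z/3Z)^* × (Z/11Z)^* × (Z/89Z)^*. Each prime-power unit group is (Z/3Z)^* ≅ Z/2Z; (Z/11Z)^* ≅ Z/10Z; (Z/89Z)^* ≅ Z/88Z. Hence Gal(Q(zeta_2937)/Q) ≅ Z/2Z × Z/10Z × Z/88Z.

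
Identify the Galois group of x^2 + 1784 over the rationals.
Gal(K/Q) = Z/2Z (cyclic of order 2)

x^2 + 1784 is irreducible over Q since -1784 is not a rational square. The splitting field Q(sqrt(-1784)) has degree 2 over Q, and its unique nontrivial automorphism is sqrt(-1784) ↦ -sqrt(-1784). Hence Gal(Q(sqrt(-1784))/Q) = Z/2Z.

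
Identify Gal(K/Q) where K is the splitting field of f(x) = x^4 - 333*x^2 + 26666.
Gal(K/Q) = V_4 (Klein four-group, Z/2Z × Z/2Z)

f factors as (x^2 - 134)(x^2 - 199), so the splitting field is K = Q(sqrt(134), sqrt(199)). The elements 134, 199, 26666 are all non-squares in Q, so sqrt(134) and sqrt(199) generate independent quadratic extensions. Thus [K:Q] = 4 and Gal(K/Q) is generated by the two order-2 automorphisms sqrt(134) ↦ -sqrt(134) and sqrt(199) ↦ -sqrt(199), giving V_4.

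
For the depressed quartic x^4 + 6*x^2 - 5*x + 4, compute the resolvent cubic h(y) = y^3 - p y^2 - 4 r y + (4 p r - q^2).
h(y) = y^3 - 6*y^2 - 16*y + 71

Identify coefficients: p = 6, q = -5, r = 4.
Plug into h(y) = y^3 - p y^2 - 4 r y + (4 p r - q^2):
  h(y) = y^3 - (6) y^2 - 4*(4) y + (4*(6)*(4) - (-5)^2)
       = y^3 + (-6) y^2 + (-16) y + (71).
Simplifying: h(y) = y^3 - 6*y^2 - 16*y + 71.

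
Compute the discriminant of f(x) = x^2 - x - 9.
Δ = 37

For a quadratic a x^2 + b x + c the discriminant is Δ = b^2 - 4ac = (-1)^2 - 4*(1)*(-9) = 1 - (-36) = 37.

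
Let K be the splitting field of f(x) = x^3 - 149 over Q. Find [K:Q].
[K:Q] = 6

x^3 - 149 has one real root r = 149^(1/3) and two complex roots r*zeta_3, r*zeta_3^2 where zeta_3 = e^(2*pi*i/3). The splitting field is Q(r, zeta_3). [Q(r):Q] = 3 and [Q(zeta_3):Q] = 2 with gcd = 1, so [Q(r, zeta_3):Q] = 3 * 2 = 6.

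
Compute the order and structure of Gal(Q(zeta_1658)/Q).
|Gal(Q(zeta_1658)/Q)| = phi(1658) = 828; group ≅ (Z/1658Z)^* ≅ Z/828Z

The n-th cyclotomic polynomial Φ_1658(x) is the minimal polynomial of zeta_1658 over Q and has degree phi(1658) = 828. So Q(zeta_1658) is a degree-828 Galois extension with Galois group (Z/1658Z)^*. By CRT, (Z/1658Z)^* ≅ (Z/2Z)^* × (Z/829Z)^*. Each prime-power unit group is (Z/2Z)^* ≅ trivial group (order 1); (Z/829Z)^* ≅ Z/828Z. Hence Gal(Q(zeta_1658)/Q) ≅ Z/828Z.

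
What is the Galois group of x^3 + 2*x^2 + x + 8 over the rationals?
Gal(K/Q) = S_3 (symmetric group of order 6)

Compute the discriminant of x^3 + (2)*x^2 + (1)*x + (8): Δ = -1696. Since Δ is not a rational square, the Galois group is not contained in A_3; it must be the full S_3 (irreducibility of the cubic rules out anything smaller).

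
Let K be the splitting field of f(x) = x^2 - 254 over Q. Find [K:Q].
[K:Q] = 2

The polynomial x^2 - 254 is irreducible over Q since 254 is not a perfect square. Its splitting field is Q(sqrt(254)), which has degree 2 over Q.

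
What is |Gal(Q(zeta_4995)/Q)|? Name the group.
|Gal(Q(zeta_4995)/Q)| = phi(4995) = 2592; group ≅ (Z/4995Z)^* ≅ Z/4Z × Z/18Z × Z/36Z

The n-th cyclotomic polynomial Φ_4995(x) is the minimal polynomial of zeta_4995 over Q and has degree phi(4995) = 2592. So Q(zeta_4995) is a degree-2592 Galois extension with Galois group (Z/4995Z)^*. By CRT, (Z/4995Z)^* ≅ (Z/27Z)^* × (Z/5Z)^* × (Z/37Z)^*. Each prime-power unit group is (Z/27Z)^* ≅ Z/18Z; (Z/5Z)^* ≅ Z/4Z; (Z/37Z)^* ≅ Z/36Z. Hence Gal(Q(zeta_4995)/Q) ≅ Z/4Z × Z/18Z × Z/36Z.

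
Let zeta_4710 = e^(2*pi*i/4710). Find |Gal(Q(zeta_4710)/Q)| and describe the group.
|Gal(Q(zeta_4710)/Q)| = phi(4710) = 1248; group ≅ (Z/4710Z)^* ≅ Z/2Z × Z/4Z × Z/156Z

The n-th cyclotomic polynomial Φ_4710(x) is the minimal polynomial of zeta_4710 over Q and has degree phi(4710) = 1248. So Q(zeta_4710) is a degree-1248 Galois extension with Galois group (Z/4710Z)^*. By CRT, (Z/4710Z)^* ≅ (Z/2Z)^* × (Z/3Z)^* × (Z/5Z)^* × (Z/157Z)^*. Each prime-power unit group is (Z/2Z)^* ≅ trivial group (order 1); (Z/3Z)^* ≅ Z/2Z; (Z/5Z)^* ≅ Z/4Z; (Z/157Z)^* ≅ Z/156Z. Hence Gal(Q(zeta_4710)/Q) ≅ Z/2Z × Z/4Z × Z/156Z.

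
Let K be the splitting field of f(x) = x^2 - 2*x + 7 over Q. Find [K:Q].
[K:Q] = 2

The discriminant of x^2 + (-2)*x + (7) is b^2 - 4c = 4 - (28) = -24. Since -24 is not a perfect square in Q, the polynomial is irreducible over Q. Its two roots generate a degree-2 extension, so [K:Q] = 2.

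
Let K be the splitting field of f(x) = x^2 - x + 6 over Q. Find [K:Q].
[K:Q] = 2

The discriminant of x^2 + (-1)*x + (6) is b^2 - 4c = 1 - (24) = -23. Since -23 is not a perfect square in Q, the polynomial is irreducible over Q. Its two roots generate a degree-2 extension, so [K:Q] = 2.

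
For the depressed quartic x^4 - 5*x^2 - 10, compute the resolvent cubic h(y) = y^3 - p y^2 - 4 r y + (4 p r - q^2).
h(y) = y^3 + 5*y^2 + 40*y + 200

Identify coefficients: p = -5, q = 0, r = -10.
Plug into h(y) = y^3 - p y^2 - 4 r y + (4 p r - q^2):
  h(y) = y^3 - (-5) y^2 - 4*(-10) y + (4*(-5)*(-10) - (0)^2)
       = y^3 + (5) y^2 + (40) y + (200).
Simplifying: h(y) = y^3 + 5*y^2 + 40*y + 200.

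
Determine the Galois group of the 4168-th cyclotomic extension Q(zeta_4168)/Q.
|Gal(Q(zeta_4168)/Q)| = phi(4168) = 2080; group ≅ (Z/4168Z)^* ≅ Z/2Z × Z/2Z × Z/520Z

The n-th cyclotomic polynomial Φ_4168(x) is the minimal polynomial of zeta_4168 over Q and has degree phi(4168) = 2080. So Q(zeta_4168) is a degree-2080 Galois extension with Galois group (Z/4168Z)^*. By CRT, (Z/4168Z)^* ≅ (Z/8Z)^* × (Z/521Z)^*. Each prime-power unit group is (Z/8Z)^* ≅ Z/2Z × Z/2Z; (Z/521Z)^* ≅ Z/520Z. Hence Gal(Q(zeta_4168)/Q) ≅ Z/2Z × Z/2Z × Z/520Z.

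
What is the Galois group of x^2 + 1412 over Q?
Gal(K/Q) = Z/2Z (cyclic of order 2)

x^2 + 1412 is irreducible over Q since -1412 is not a rational square. The splitting field Q(sqrt(-1412)) has degree 2 over Q, and its unique nontrivial automorphism is sqrt(-1412) ↦ -sqrt(-1412). Hence Gal(Q(sqrt(-1412))/Q) = Z/2Z.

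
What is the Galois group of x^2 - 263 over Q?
Gal(K/Q) = Z/2Z (cyclic of order 2)

x^2 - 263 is irreducible over Q since 263 is not a rational square. The splitting field Q(sqrt(263)) has degree 2 over Q, and its unique nontrivial automorphism is sqrt(263) ↦ -sqrt(263). Hence Gal(Q(sqrt(263))/Q) = Z/2Z.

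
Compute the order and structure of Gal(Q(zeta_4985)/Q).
|Gal(Q(zeta_4985)/Q)| = phi(4985) = 3984; group ≅ (Z/4985Z)^* ≅ Z/4Z × Z/996Z

The n-th cyclotomic polynomial Φ_4985(x) is the minimal polynomial of zeta_4985 over Q and has degree phi(4985) = 3984. So Q(zeta_4985) is a degree-3984 Galois extension with Galois group (Z/4985Z)^*. By CRT, (Z/4985Z)^* ≅ (Z/5Z)^* × (Z/997Z)^*. Each prime-power unit group is (Z/5Z)^* ≅ Z/4Z; (Z/997Z)^* ≅ Z/996Z. Hence Gal(Q(zeta_4985)/Q) ≅ Z/4Z × Z/996Z.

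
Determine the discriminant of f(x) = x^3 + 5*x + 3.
Δ = -743

For x^3 + a x^2 + b x + c the discriminant is Δ = 18 a b c - 4 a^3 c + a^2 b^2 - 4 b^3 - 27 c^2.
Plug a = 0, b = 5, c = 3:
  18*(0)*(5)*(3) - 4*(0)^3*(3) + (0)^2*(5)^2 - 4*(5)^3 - 27*(3)^2
  = 0 + (0) + 0 + (-500) + (-243)
  = -743.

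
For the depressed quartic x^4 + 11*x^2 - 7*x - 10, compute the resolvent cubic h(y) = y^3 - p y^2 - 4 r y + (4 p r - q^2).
h(y) = y^3 - 11*y^2 + 40*y - 489

Identify coefficients: p = 11, q = -7, r = -10.
Plug into h(y) = y^3 - p y^2 - 4 r y + (4 p r - q^2):
  h(y) = y^3 - (11) y^2 - 4*(-10) y + (4*(11)*(-10) - (-7)^2)
       = y^3 + (-11) y^2 + (40) y + (-489).
Simplifying: h(y) = y^3 - 11*y^2 + 40*y - 489.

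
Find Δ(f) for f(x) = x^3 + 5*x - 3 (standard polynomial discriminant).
Δ = -743

For a depressed cubic x^3 + p x + q the discriminant is Δ = -4 p^3 - 27 q^2 = -4*(5)^3 - 27*(-3)^2 = -500 - 243 = -743.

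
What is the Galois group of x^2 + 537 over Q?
Gal(K/Q) = Z/2Z (cyclic of order 2)

x^2 + 537 is irreducible over Q since -537 is not a rational square. The splitting field Q(sqrt(-537)) has degree 2 over Q, and its unique nontrivial automorphism is sqrt(-537) ↦ -sqrt(-537). Hence Gal(Q(sqrt(-537))/Q) = Z/2Z.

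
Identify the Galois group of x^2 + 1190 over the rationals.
Gal(K/Q) = Z/2Z (cyclic of order 2)

x^2 + 1190 is irreducible over Q since -1190 is not a rational square. The splitting field Q(sqrt(-1190)) has degree 2 over Q, and its unique nontrivial automorphism is sqrt(-1190) ↦ -sqrt(-1190). Hence Gal(Q(sqrt(-1190))/Q) = Z/2Z.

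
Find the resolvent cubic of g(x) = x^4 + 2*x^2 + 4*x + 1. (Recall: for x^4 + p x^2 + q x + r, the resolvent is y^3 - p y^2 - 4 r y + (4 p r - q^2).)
h(y) = y^3 - 2*y^2 - 4*y - 8

Identify coefficients: p = 2, q = 4, r = 1.
Plug into h(y) = y^3 - p y^2 - 4 r y + (4 p r - q^2):
  h(y) = y^3 - (2) y^2 - 4*(1) y + (4*(2)*(1) - (4)^2)
       = y^3 + (-2) y^2 + (-4) y + (-8).
Simplifying: h(y) = y^3 - 2*y^2 - 4*y - 8.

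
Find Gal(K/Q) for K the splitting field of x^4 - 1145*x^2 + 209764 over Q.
Gal(K/Q) = Z/2Z (cyclic of order 2)

f factors as (x^2 - 229)(x^2 - 916), so the splitting field is K = Q(sqrt(229), sqrt(916)). The squarefree part of 229 is 229 and the squarefree part of 916 is also 229, so sqrt(229) and sqrt(916) are both rational multiples of sqrt(229). Hence Q(sqrt(229)) = Q(sqrt(916)) = Q(sqrt(229)), and the splitting field collapses to a single degree-2 extension with Galois group Z/2Z.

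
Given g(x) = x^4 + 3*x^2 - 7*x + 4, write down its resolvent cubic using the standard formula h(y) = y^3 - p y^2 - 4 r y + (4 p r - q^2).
h(y) = y^3 - 3*y^2 - 16*y - 1

Identify coefficients: p = 3, q = -7, r = 4.
Plug into h(y) = y^3 - p y^2 - 4 r y + (4 p r - q^2):
  h(y) = y^3 - (3) y^2 - 4*(4) y + (4*(3)*(4) - (-7)^2)
       = y^3 + (-3) y^2 + (-16) y + (-1).
Simplifying: h(y) = y^3 - 3*y^2 - 16*y - 1.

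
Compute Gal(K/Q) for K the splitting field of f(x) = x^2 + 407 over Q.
Gal(K/Q) = Z/2Z (cyclic of order 2)

x^2 + 407 is irreducible over Q since -407 is not a rational square. The splitting field Q(sqrt(-407)) has degree 2 over Q, and its unique nontrivial automorphism is sqrt(-407) ↦ -sqrt(-407). Hence Gal(Q(sqrt(-407))/Q) = Z/2Z.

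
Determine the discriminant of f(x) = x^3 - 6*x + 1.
Δ = 837

For x^3 + a x^2 + b x + c the discriminant is Δ = 18 a b c - 4 a^3 c + a^2 b^2 - 4 b^3 - 27 c^2.
Plug a = 0, b = -6, c = 1:
  18*(0)*(-6)*(1) - 4*(0)^3*(1) + (0)^2*(-6)^2 - 4*(-6)^3 - 27*(1)^2
  = 0 + (0) + 0 + (864) + (-27)
  = 837.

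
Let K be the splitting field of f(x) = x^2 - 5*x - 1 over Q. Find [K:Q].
[K:Q] = 2

The discriminant of x^2 + (-5)*x + (-1) is b^2 - 4c = 25 - (-4) = 29. Since 29 is not a perfect square in Q, the polynomial is irreducible over Q. Its two roots generate a degree-2 extension, so [K:Q] = 2.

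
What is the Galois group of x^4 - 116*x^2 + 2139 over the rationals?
Gal(K/Q) = V_4 (Klein four-group, Z/2Z × Z/2Z)

f factors as (x^2 - 93)(x^2 - 23), so the splitting field is K = Q(sqrt(93), sqrt(23)). The elements 93, 23, 2139 are all non-squares in Q, so sqrt(93) and sqrt(23) generate independent quadratic extensions. Thus [K:Q] = 4 and Gal(K/Q) is generated by the two order-2 automorphisms sqrt(93) ↦ -sqrt(93) and sqrt(23) ↦ -sqrt(23), giving V_4.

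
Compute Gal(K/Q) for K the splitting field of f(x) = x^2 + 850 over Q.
Gal(K/Q) = Z/2Z (cyclic of order 2)

x^2 + 850 is irreducible over Q since -850 is not a rational square. The splitting field Q(sqrt(-850)) has degree 2 over Q, and its unique nontrivial automorphism is sqrt(-850) ↦ -sqrt(-850). Hence Gal(Q(sqrt(-850))/Q) = Z/2Z.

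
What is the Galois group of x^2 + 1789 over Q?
Gal(K/Q) = Z/2Z (cyclic of order 2)

x^2 + 1789 is irreducible over Q since -1789 is not a rational square. The splitting field Q(sqrt(-1789)) has degree 2 over Q, and its unique nontrivial automorphism is sqrt(-1789) ↦ -sqrt(-1789). Hence Gal(Q(sqrt(-1789))/Q) = Z/2Z.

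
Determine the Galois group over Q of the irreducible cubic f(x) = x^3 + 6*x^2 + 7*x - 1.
Gal(K/Q) = S_3 (symmetric group of order 6)

Compute the discriminant of x^3 + (6)*x^2 + (7)*x + (-1): Δ = 473. Since Δ is not a rational square, the Galois group is not contained in A_3; it must be the full S_3 (irreducibility of the cubic rules out anything smaller).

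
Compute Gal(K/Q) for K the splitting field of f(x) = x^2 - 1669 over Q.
Gal(K/Q) = Z/2Z (cyclic of order 2)

x^2 - 1669 is irreducible over Q since 1669 is not a rational square. The splitting field Q(sqrt(1669)) has degree 2 over Q, and its unique nontrivial automorphism is sqrt(1669) ↦ -sqrt(1669). Hence Gal(Q(sqrt(1669))/Q) = Z/2Z.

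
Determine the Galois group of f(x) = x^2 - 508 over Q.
Gal(K/Q) = Z/2Z (cyclic of order 2)

x^2 - 508 is irreducible over Q since 508 is not a rational square. The splitting field Q(sqrt(508)) has degree 2 over Q, and its unique nontrivial automorphism is sqrt(508) ↦ -sqrt(508). Hence Gal(Q(sqrt(508))/Q) = Z/2Z.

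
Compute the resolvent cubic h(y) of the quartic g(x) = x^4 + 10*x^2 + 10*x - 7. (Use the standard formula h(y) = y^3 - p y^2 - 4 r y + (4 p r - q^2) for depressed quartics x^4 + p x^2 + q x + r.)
h(y) = y^3 - 10*y^2 + 28*y - 380

Identify coefficients: p = 10, q = 10, r = -7.
Plug into h(y) = y^3 - p y^2 - 4 r y + (4 p r - q^2):
  h(y) = y^3 - (10) y^2 - 4*(-7) y + (4*(10)*(-7) - (10)^2)
       = y^3 + (-10) y^2 + (28) y + (-380).
Simplifying: h(y) = y^3 - 10*y^2 + 28*y - 380.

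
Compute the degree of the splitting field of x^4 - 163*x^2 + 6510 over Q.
[K:Q] = 4

f factors as (x^2 - 70)(x^2 - 93); the splitting field is K = Q(sqrt(70), sqrt(93)). Since 70, 93, and 6510 are all non-squares in Q, the three subfields Q(sqrt(70)), Q(sqrt(93)), Q(sqrt(6510)) are distinct degree-2 extensions, so [K:Q] = 4 (Klein four Galois group).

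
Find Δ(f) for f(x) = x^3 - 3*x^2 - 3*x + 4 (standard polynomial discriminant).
Δ = 837

For x^3 + a x^2 + b x + c the discriminant is Δ = 18 a b c - 4 a^3 c + a^2 b^2 - 4 b^3 - 27 c^2.
Plug a = -3, b = -3, c = 4:
  18*(-3)*(-3)*(4) - 4*(-3)^3*(4) + (-3)^2*(-3)^2 - 4*(-3)^3 - 27*(4)^2
  = 648 + (432) + 81 + (108) + (-432)
  = 837.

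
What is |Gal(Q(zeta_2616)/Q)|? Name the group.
|Gal(Q(zeta_2616)/Q)| = phi(2616) = 864; group ≅ (Z/2616Z)^* ≅ Z/2Z × Z/2Z × Z/2Z × Z/108Z

The n-th cyclotomic polynomial Φ_2616(x) is the minimal polynomial of zeta_2616 over Q and has degree phi(2616) = 864. So Q(zeta_2616) is a degree-864 Galois extension with Galois group (Z/2616Z)^*. By CRT, (Z/2616Z)^* ≅ (Z/8Z)^* × (Z/3Z)^* × (Z/109Z)^*. Each prime-power unit group is (Z/8Z)^* ≅ Z/2Z × Z/2Z; (Z/3Z)^* ≅ Z/2Z; (Z/109Z)^* ≅ Z/108Z. Hence Gal(Q(zeta_2616)/Q) ≅ Z/2Z × Z/2Z × Z/2Z × Z/108Z.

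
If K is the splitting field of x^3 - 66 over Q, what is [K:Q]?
[K:Q] = 6

x^3 - 66 has one real root r = 66^(1/3) and two complex roots r*zeta_3, r*zeta_3^2 where zeta_3 = e^(2*pi*i/3). The splitting field is Q(r, zeta_3). [Q(r):Q] = 3 and [Q(zeta_3):Q] = 2 with gcd = 1, so [Q(r, zeta_3):Q] = 3 * 2 = 6.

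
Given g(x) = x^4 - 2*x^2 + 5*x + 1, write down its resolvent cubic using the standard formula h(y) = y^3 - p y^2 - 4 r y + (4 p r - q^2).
h(y) = y^3 + 2*y^2 - 4*y - 33

Identify coefficients: p = -2, q = 5, r = 1.
Plug into h(y) = y^3 - p y^2 - 4 r y + (4 p r - q^2):
  h(y) = y^3 - (-2) y^2 - 4*(1) y + (4*(-2)*(1) - (5)^2)
       = y^3 + (2) y^2 + (-4) y + (-33).
Simplifying: h(y) = y^3 + 2*y^2 - 4*y - 33.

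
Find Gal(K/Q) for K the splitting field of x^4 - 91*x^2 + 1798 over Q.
Gal(K/Q) = V_4 (Klein four-group, Z/2Z × Z/2Z)

f factors as (x^2 - 62)(x^2 - 29), so the splitting field is K = Q(sqrt(62), sqrt(29)). The elements 62, 29, 1798 are all non-squares in Q, so sqrt(62) and sqrt(29) generate independent quadratic extensions. Thus [K:Q] = 4 and Gal(K/Q) is generated by the two order-2 automorphisms sqrt(62) ↦ -sqrt(62) and sqrt(29) ↦ -sqrt(29), giving V_4.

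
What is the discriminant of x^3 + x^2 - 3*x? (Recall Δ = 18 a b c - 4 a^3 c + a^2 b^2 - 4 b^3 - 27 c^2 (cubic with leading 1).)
Δ = 117

For x^3 + a x^2 + b x + c the discriminant is Δ = 18 a b c - 4 a^3 c + a^2 b^2 - 4 b^3 - 27 c^2.
Plug a = 1, b = -3, c = 0:
  18*(1)*(-3)*(0) - 4*(1)^3*(0) + (1)^2*(-3)^2 - 4*(-3)^3 - 27*(0)^2
  = 0 + (0) + 9 + (108) + (0)
  = 117.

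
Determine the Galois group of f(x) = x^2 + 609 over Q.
Gal(K/Q) = Z/2Z (cyclic of order 2)

x^2 + 609 is irreducible over Q since -609 is not a rational square. The splitting field Q(sqrt(-609)) has degree 2 over Q, and its unique nontrivial automorphism is sqrt(-609) ↦ -sqrt(-609). Hence Gal(Q(sqrt(-609))/Q) = Z/2Z.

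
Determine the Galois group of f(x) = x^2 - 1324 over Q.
Gal(K/Q) = Z/2Z (cyclic of order 2)

x^2 - 1324 is irreducible over Q since 1324 is not a rational square. The splitting field Q(sqrt(1324)) has degree 2 over Q, and its unique nontrivial automorphism is sqrt(1324) ↦ -sqrt(1324). Hence Gal(Q(sqrt(1324))/Q) = Z/2Z.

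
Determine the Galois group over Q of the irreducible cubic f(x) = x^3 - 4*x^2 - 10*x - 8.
Gal(K/Q) = S_3 (symmetric group of order 6)

Compute the discriminant of x^3 + (-4)*x^2 + (-10)*x + (-8): Δ = -3936. Since Δ is not a rational square, the Galois group is not contained in A_3; it must be the full S_3 (irreducibility of the cubic rules out anything smaller).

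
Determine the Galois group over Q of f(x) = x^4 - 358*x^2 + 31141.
Gal(K/Q) = V_4 (Klein four-group, Z/2Z × Z/2Z)

f factors as (x^2 - 149)(x^2 - 209), so the splitting field is K = Q(sqrt(149), sqrt(209)). The elements 149, 209, 31141 are all non-squares in Q, so sqrt(149) and sqrt(209) generate independent quadratic extensions. Thus [K:Q] = 4 and Gal(K/Q) is generated by the two order-2 automorphisms sqrt(149) ↦ -sqrt(149) and sqrt(209) ↦ -sqrt(209), giving V_4.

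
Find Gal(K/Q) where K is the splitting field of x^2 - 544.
Gal(K/Q) = Z/2Z (cyclic of order 2)

x^2 - 544 is irreducible over Q since 544 is not a rational square. The splitting field Q(sqrt(544)) has degree 2 over Q, and its unique nontrivial automorphism is sqrt(544) ↦ -sqrt(544). Hence Gal(Q(sqrt(544))/Q) = Z/2Z.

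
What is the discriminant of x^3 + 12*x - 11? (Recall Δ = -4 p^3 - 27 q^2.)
Δ = -10179

For a depressed cubic x^3 + p x + q the discriminant is Δ = -4 p^3 - 27 q^2 = -4*(12)^3 - 27*(-11)^2 = -6912 - 3267 = -10179.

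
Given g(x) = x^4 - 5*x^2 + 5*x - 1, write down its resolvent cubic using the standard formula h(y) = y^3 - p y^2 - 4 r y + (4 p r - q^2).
h(y) = y^3 + 5*y^2 + 4*y - 5

Identify coefficients: p = -5, q = 5, r = -1.
Plug into h(y) = y^3 - p y^2 - 4 r y + (4 p r - q^2):
  h(y) = y^3 - (-5) y^2 - 4*(-1) y + (4*(-5)*(-1) - (5)^2)
       = y^3 + (5) y^2 + (4) y + (-5).
Simplifying: h(y) = y^3 + 5*y^2 + 4*y - 5.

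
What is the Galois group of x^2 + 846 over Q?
Gal(K/Q) = Z/2Z (cyclic of order 2)

x^2 + 846 is irreducible over Q since -846 is not a rational square. The splitting field Q(sqrt(-846)) has degree 2 over Q, and its unique nontrivial automorphism is sqrt(-846) ↦ -sqrt(-846). Hence Gal(Q(sqrt(-846))/Q) = Z/2Z.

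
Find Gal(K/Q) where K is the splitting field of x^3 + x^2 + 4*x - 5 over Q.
Gal(K/Q) = S_3 (symmetric group of order 6)

Compute the discriminant of x^3 + (1)*x^2 + (4)*x + (-5): Δ = -1255. Since Δ is not a rational square, the Galois group is not contained in A_3; it must be the full S_3 (irreducibility of the cubic rules out anything smaller).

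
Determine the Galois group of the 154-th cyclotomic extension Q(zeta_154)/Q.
|Gal(Q(zeta_154)/Q)| = phi(154) = 60; group ≅ (Z/154Z)^* ≅ Z/6Z × Z/10Z

The n-th cyclotomic polynomial Φ_154(x) is the minimal polynomial of zeta_154 over Q and has degree phi(154) = 60. So Q(zeta_154) is a degree-60 Galois extension with Galois group (Z/154Z)^*. By CRT, (Z/154Z)^* ≅ (Z/2Z)^* × (Z/7Z)^* × (Z/11Z)^*. Each prime-power unit group is (Z/2Z)^* ≅ trivial group (order 1); (Z/7Z)^* ≅ Z/6Z; (Z/11Z)^* ≅ Z/10Z. Hence Gal(Q(zeta_154)/Q) ≅ Z/6Z × Z/10Z.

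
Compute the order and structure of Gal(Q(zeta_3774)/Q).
|Gal(Q(zeta_3774)/Q)| = phi(3774) = 1152; group ≅ (Z/3774Z)^* ≅ Z/2Z × Z/16Z × Z/36Z

The n-th cyclotomic polynomial Φ_3774(x) is the minimal polynomial of zeta_3774 over Q and has degree phi(3774) = 1152. So Q(zeta_3774) is a degree-1152 Galois extension with Galois group (Z/3774Z)^*. By CRT, (Z/3774Z)^* ≅ (Z/2Z)^* × (Z/3Z)^* × (Z/17Z)^* × (Z/37Z)^*. Each prime-power unit group is (Z/2Z)^* ≅ trivial group (order 1); (Z/3Z)^* ≅ Z/2Z; (Z/17Z)^* ≅ Z/16Z; (Z/37Z)^* ≅ Z/36Z. Hence Gal(Q(zeta_3774)/Q) ≅ Z/2Z × Z/16Z × Z/36Z.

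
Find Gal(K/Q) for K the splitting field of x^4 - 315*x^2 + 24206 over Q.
Gal(K/Q) = V_4 (Klein four-group, Z/2Z × Z/2Z)

f factors as (x^2 - 133)(x^2 - 182), so the splitting field is K = Q(sqrt(133), sqrt(182)). The elements 133, 182, 24206 are all non-squares in Q, so sqrt(133) and sqrt(182) generate independent quadratic extensions. Thus [K:Q] = 4 and Gal(K/Q) is generated by the two order-2 automorphisms sqrt(133) ↦ -sqrt(133) and sqrt(182) ↦ -sqrt(182), giving V_4.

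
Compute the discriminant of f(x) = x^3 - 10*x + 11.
Δ = 733

For a depressed cubic x^3 + p x + q the discriminant is Δ = -4 p^3 - 27 q^2 = -4*(-10)^3 - 27*(11)^2 = 4000 - 3267 = 733.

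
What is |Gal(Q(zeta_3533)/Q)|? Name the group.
|Gal(Q(zeta_3533)/Q)| = phi(3533) = 3532; group ≅ (Z/3533Z)^* ≅ Z/3532Z

The n-th cyclotomic polynomial Φ_3533(x) is the minimal polynomial of zeta_3533 over Q and has degree phi(3533) = 3532. So Q(zeta_3533) is a degree-3532 Galois extension with Galois group (Z/3533Z)^*. (Z/3533Z)^* is cyclic since 3533 is an odd prime power (or 4). Hence Gal(Q(zeta_3533)/Q) ≅ Z/3532Z.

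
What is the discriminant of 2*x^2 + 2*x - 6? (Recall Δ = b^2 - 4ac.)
Δ = 52

For a quadratic a x^2 + b x + c the discriminant is Δ = b^2 - 4ac = (2)^2 - 4*(2)*(-6) = 4 - (-48) = 52.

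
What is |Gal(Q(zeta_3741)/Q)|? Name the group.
|Gal(Q(zeta_3741)/Q)| = phi(3741) = 2352; group ≅ (Z/3741Z)^* ≅ Z/2Z × Z/28Z × Z/42Z

The n-th cyclotomic polynomial Φ_3741(x) is the minimal polynomial of zeta_3741 over Q and has degree phi(3741) = 2352. So Q(zeta_3741) is a degree-2352 Galois extension with Galois group (Z/3741Z)^*. By CRT, (Z/3741Z)^* ≅ (Z/3Z)^* × (Z/29Z)^* × (Z/43Z)^*. Each prime-power unit group is (Z/3Z)^* ≅ Z/2Z; (Z/29Z)^* ≅ Z/28Z; (Z/43Z)^* ≅ Z/42Z. Hence Gal(Q(zeta_3741)/Q) ≅ Z/2Z × Z/28Z × Z/42Z.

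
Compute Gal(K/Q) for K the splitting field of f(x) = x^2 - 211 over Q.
Gal(K/Q) = Z/2Z (cyclic of order 2)

x^2 - 211 is irreducible over Q since 211 is not a rational square. The splitting field Q(sqrt(211)) has degree 2 over Q, and its unique nontrivial automorphism is sqrt(211) ↦ -sqrt(211). Hence Gal(Q(sqrt(211))/Q) = Z/2Z.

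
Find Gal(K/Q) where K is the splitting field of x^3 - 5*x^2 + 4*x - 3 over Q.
Gal(K/Q) = S_3 (symmetric group of order 6)

Compute the discriminant of x^3 + (-5)*x^2 + (4)*x + (-3): Δ = -519. Since Δ is not a rational square, the Galois group is not contained in A_3; it must be the full S_3 (irreducibility of the cubic rules out anything smaller).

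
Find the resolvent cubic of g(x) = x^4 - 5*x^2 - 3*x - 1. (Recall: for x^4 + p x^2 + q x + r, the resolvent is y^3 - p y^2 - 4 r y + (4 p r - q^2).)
h(y) = y^3 + 5*y^2 + 4*y + 11

Identify coefficients: p = -5, q = -3, r = -1.
Plug into h(y) = y^3 - p y^2 - 4 r y + (4 p r - q^2):
  h(y) = y^3 - (-5) y^2 - 4*(-1) y + (4*(-5)*(-1) - (-3)^2)
       = y^3 + (5) y^2 + (4) y + (11).
Simplifying: h(y) = y^3 + 5*y^2 + 4*y + 11.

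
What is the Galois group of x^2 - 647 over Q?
Gal(K/Q) = Z/2Z (cyclic of order 2)

x^2 - 647 is irreducible over Q since 647 is not a rational square. The splitting field Q(sqrt(647)) has degree 2 over Q, and its unique nontrivial automorphism is sqrt(647) ↦ -sqrt(647). Hence Gal(Q(sqrt(647))/Q) = Z/2Z.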